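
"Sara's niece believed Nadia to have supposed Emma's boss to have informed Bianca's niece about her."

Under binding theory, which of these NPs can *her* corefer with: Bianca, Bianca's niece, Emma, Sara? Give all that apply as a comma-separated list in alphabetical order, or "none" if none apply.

*her* is a pronoun; Principle B requires it to be free in its binding domain — the clause headed by 'informed'.
— Bianca: possessor inside the object DP of the clause headed by 'informed'; does not c-command the pronoun — Principle B does not apply; allowed.
— Bianca's niece: object of the clause headed by 'informed'; c-commands the pronoun within its binding domain — blocked (Principle B).
— Emma: possessor inside the subject DP of the clause headed by 'informed'; does not c-command the pronoun — Principle B does not apply; allowed.
— Sara: possessor inside the subject DP of the matrix clause; does not c-command the pronoun — Principle B does not apply; allowed.

Bianca, Emma, Sara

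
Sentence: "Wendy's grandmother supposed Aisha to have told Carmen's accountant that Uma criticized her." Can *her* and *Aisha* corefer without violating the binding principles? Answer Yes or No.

Yes

*Aisha* is an R-expression; Principle C requires it to be free (not bound by any c-commanding expression).
— her: object of the clause headed by 'criticized'; the pronoun does not c-command the R-expression — coreference allowed.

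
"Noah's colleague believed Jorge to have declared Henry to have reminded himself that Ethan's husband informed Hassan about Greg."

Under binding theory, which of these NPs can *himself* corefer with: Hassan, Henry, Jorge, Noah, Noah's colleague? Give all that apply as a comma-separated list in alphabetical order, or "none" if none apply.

Henry

*himself* is a reflexive; Principle A requires it to be bound within its binding domain — the clause headed by 'reminded'.
— Hassan: object of the clause headed by 'informed'; does not c-command the reflexive — cannot bind it (Principle A).
— Henry: subject of the clause headed by 'reminded'; c-commands the reflexive within its binding domain — allowed (Principle A).
— Jorge: subject of the clause headed by 'declared'; c-commands the reflexive but lies outside its binding domain — cannot bind it (Principle A).
— Noah: possessor inside the subject DP of the matrix clause; does not c-command the reflexive — cannot bind it (Principle A).
— Noah's colleague: subject of the matrix clause; c-commands the reflexive but lies outside its binding domain — cannot bind it (Principle A).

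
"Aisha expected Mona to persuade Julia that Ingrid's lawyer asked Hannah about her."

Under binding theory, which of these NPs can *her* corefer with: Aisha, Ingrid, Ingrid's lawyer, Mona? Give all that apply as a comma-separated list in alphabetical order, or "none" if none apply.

Aisha, Ingrid, Mona

*her* is a pronoun; Principle B requires it to be free in its binding domain — the clause headed by 'asked'.
— Aisha: subject of the matrix clause; c-commands the pronoun but lies outside its binding domain — allowed.
— Ingrid: possessor inside the subject DP of the clause headed by 'asked'; does not c-command the pronoun — Principle B does not apply; allowed.
— Ingrid's lawyer: subject of the clause headed by 'asked'; c-commands the pronoun within its binding domain — blocked (Principle B).
— Mona: subject of the clause headed by 'persuade'; c-commands the pronoun but lies outside its binding domain — allowed.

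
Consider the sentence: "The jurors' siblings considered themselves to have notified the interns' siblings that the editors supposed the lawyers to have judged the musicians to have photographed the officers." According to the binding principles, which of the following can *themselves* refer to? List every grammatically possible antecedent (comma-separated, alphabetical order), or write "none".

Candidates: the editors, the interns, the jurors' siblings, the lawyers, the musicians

the jurors' siblings

*themselves* is a reflexive; Principle A requires it to be bound within its binding domain — the matrix clause.
— the editors: subject of the clause headed by 'supposed'; does not c-command the reflexive — cannot bind it (Principle A).
— the interns: possessor inside the object DP of the clause headed by 'notified'; does not c-command the reflexive — cannot bind it (Principle A).
— the jurors' siblings: subject of the matrix clause; c-commands the reflexive within its binding domain — allowed (Principle A).
— the lawyers: subject of the clause headed by 'judged'; does not c-command the reflexive — cannot bind it (Principle A).
— the musicians: subject of the clause headed by 'photographed'; does not c-command the reflexive — cannot bind it (Principle A).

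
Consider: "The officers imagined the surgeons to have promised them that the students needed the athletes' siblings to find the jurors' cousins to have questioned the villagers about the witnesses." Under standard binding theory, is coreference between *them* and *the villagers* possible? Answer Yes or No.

*the villagers* is an R-expression; Principle C requires it to be free (not bound by any c-commanding expression).
— them: object of the clause headed by 'promised'; the pronoun c-commands the R-expression — coreference blocked (Principle C).

No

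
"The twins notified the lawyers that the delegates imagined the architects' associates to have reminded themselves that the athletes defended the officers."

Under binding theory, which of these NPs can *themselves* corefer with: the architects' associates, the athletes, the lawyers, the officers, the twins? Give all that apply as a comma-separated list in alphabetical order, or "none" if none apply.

*themselves* is a reflexive; Principle A requires it to be bound within its binding domain — the clause headed by 'reminded'.
— the architects' associates: subject of the clause headed by 'reminded'; c-commands the reflexive within its binding domain — allowed (Principle A).
— the athletes: subject of the clause headed by 'defended'; does not c-command the reflexive — cannot bind it (Principle A).
— the lawyers: object of the matrix clause; c-commands the reflexive but lies outside its binding domain — cannot bind it (Principle A).
— the officers: object of the clause headed by 'defended'; does not c-command the reflexive — cannot bind it (Principle A).
— the twins: subject of the matrix clause; c-commands the reflexive but lies outside its binding domain — cannot bind it (Principle A).

the architects' associates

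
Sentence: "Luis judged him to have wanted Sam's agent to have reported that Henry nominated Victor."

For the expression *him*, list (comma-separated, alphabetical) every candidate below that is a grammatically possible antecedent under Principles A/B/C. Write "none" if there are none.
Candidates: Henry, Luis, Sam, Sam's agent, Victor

none

*him* is a pronoun; Principle B requires it to be free in its binding domain — the matrix clause.
— Henry: subject of the clause headed by 'nominated'; is c-commanded by the pronoun; coreference would bind this R-expression — blocked (Principle C).
— Luis: subject of the matrix clause; c-commands the pronoun within its binding domain — blocked (Principle B).
— Sam: possessor inside the subject DP of the clause headed by 'reported'; is c-commanded by the pronoun; coreference would bind this R-expression — blocked (Principle C).
— Sam's agent: subject of the clause headed by 'reported'; is c-commanded by the pronoun; coreference would bind this R-expression — blocked (Principle C).
— Victor: object of the clause headed by 'nominated'; is c-commanded by the pronoun; coreference would bind this R-expression — blocked (Principle C).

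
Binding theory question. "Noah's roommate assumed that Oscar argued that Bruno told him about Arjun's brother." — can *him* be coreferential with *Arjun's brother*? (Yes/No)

*him* is a pronoun; Principle B requires it to be free in its binding domain — the clause headed by 'told'.
— Arjun's brother: second object of the clause headed by 'told'; is c-commanded by the pronoun; coreference would bind this R-expression — blocked (Principle C).

No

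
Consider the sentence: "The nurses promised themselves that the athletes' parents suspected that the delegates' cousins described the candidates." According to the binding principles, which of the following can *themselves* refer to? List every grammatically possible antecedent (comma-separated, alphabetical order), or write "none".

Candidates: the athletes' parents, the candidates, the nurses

*themselves* is a reflexive; Principle A requires it to be bound within its binding domain — the matrix clause.
— the athletes' parents: subject of the clause headed by 'suspected'; does not c-command the reflexive — cannot bind it (Principle A).
— the candidates: object of the clause headed by 'described'; does not c-command the reflexive — cannot bind it (Principle A).
— the nurses: subject of the matrix clause; c-commands the reflexive within its binding domain — allowed (Principle A).

the nurses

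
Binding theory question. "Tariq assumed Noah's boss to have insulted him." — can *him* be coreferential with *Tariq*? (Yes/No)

*him* is a pronoun; Principle B requires it to be free in its binding domain — the clause headed by 'insulted'.
— Tariq: subject of the matrix clause; c-commands the pronoun but lies outside its binding domain — allowed.

Yes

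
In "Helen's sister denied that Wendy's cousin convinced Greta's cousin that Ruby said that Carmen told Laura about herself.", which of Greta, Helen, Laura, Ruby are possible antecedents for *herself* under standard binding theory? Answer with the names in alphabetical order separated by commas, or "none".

Laura

*herself* is a reflexive; Principle A requires it to be bound within its binding domain — the clause headed by 'told'.
— Greta: possessor inside the object DP of the clause headed by 'convinced'; does not c-command the reflexive — cannot bind it (Principle A).
— Helen: possessor inside the subject DP of the matrix clause; does not c-command the reflexive — cannot bind it (Principle A).
— Laura: object of the clause headed by 'told'; c-commands the reflexive within its binding domain — allowed (Principle A).
— Ruby: subject of the clause headed by 'said'; c-commands the reflexive but lies outside its binding domain — cannot bind it (Principle A).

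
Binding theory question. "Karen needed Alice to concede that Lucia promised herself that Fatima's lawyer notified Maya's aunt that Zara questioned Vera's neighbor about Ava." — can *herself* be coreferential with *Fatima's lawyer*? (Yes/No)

*herself* is a reflexive; Principle A requires it to be bound within its binding domain — the clause headed by 'promised'.
— Fatima's lawyer: subject of the clause headed by 'notified'; does not c-command the reflexive — cannot bind it (Principle A).

No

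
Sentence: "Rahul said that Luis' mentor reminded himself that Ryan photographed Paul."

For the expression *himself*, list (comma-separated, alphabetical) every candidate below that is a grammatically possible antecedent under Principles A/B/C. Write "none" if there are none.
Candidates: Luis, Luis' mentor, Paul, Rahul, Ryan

Luis' mentor

*himself* is a reflexive; Principle A requires it to be bound within its binding domain — the clause headed by 'reminded'.
— Luis: possessor inside the subject DP of the clause headed by 'reminded'; does not c-command the reflexive — cannot bind it (Principle A).
— Luis' mentor: subject of the clause headed by 'reminded'; c-commands the reflexive within its binding domain — allowed (Principle A).
— Paul: object of the clause headed by 'photographed'; does not c-command the reflexive — cannot bind it (Principle A).
— Rahul: subject of the matrix clause; c-commands the reflexive but lies outside its binding domain — cannot bind it (Principle A).
— Ryan: subject of the clause headed by 'photographed'; does not c-command the reflexive — cannot bind it (Principle A).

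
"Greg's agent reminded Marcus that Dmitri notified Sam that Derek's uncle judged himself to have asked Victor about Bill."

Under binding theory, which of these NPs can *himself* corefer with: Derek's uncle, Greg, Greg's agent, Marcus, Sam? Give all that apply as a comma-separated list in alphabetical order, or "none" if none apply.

*himself* is a reflexive; Principle A requires it to be bound within its binding domain — the clause headed by 'judged'.
— Derek's uncle: subject of the clause headed by 'judged'; c-commands the reflexive within its binding domain — allowed (Principle A).
— Greg: possessor inside the subject DP of the matrix clause; does not c-command the reflexive — cannot bind it (Principle A).
— Greg's agent: subject of the matrix clause; c-commands the reflexive but lies outside its binding domain — cannot bind it (Principle A).
— Marcus: object of the matrix clause; c-commands the reflexive but lies outside its binding domain — cannot bind it (Principle A).
— Sam: object of the clause headed by 'notified'; c-commands the reflexive but lies outside its binding domain — cannot bind it (Principle A).

Derek's uncle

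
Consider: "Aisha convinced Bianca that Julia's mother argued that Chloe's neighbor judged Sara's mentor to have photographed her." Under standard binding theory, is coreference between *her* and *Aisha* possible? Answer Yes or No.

*Aisha* is an R-expression; Principle C requires it to be free (not bound by any c-commanding expression).
— her: object of the clause headed by 'photographed'; the pronoun does not c-command the R-expression — coreference allowed.

Yes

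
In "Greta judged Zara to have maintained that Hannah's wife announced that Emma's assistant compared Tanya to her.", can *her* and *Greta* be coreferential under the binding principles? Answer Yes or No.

*Greta* is an R-expression; Principle C requires it to be free (not bound by any c-commanding expression).
— her: second object of the clause headed by 'compared'; the pronoun does not c-command the R-expression — coreference allowed.

Yes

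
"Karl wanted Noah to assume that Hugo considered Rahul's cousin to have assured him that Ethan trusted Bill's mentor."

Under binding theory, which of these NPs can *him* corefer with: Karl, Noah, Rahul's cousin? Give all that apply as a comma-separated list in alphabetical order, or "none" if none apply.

*him* is a pronoun; Principle B requires it to be free in its binding domain — the clause headed by 'assured'.
— Karl: subject of the matrix clause; c-commands the pronoun but lies outside its binding domain — allowed.
— Noah: subject of the clause headed by 'assume'; c-commands the pronoun but lies outside its binding domain — allowed.
— Rahul's cousin: subject of the clause headed by 'assured'; c-commands the pronoun within its binding domain — blocked (Principle B).

Karl, Noah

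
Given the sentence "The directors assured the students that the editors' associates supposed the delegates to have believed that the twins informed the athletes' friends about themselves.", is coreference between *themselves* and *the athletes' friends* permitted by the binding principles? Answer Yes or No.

Yes

*themselves* is a reflexive; Principle A requires it to be bound within its binding domain — the clause headed by 'informed'.
— the athletes' friends: object of the clause headed by 'informed'; c-commands the reflexive within its binding domain — allowed (Principle A).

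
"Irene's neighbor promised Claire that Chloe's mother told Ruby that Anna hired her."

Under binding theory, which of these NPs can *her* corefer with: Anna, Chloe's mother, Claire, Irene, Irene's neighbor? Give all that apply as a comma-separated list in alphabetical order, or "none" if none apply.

Chloe's mother, Claire, Irene, Irene's neighbor

*her* is a pronoun; Principle B requires it to be free in its binding domain — the clause headed by 'hired'.
— Anna: subject of the clause headed by 'hired'; c-commands the pronoun within its binding domain — blocked (Principle B).
— Chloe's mother: subject of the clause headed by 'told'; c-commands the pronoun but lies outside its binding domain — allowed.
— Claire: object of the matrix clause; c-commands the pronoun but lies outside its binding domain — allowed.
— Irene: possessor inside the subject DP of the matrix clause; does not c-command the pronoun — Principle B does not apply; allowed.
— Irene's neighbor: subject of the matrix clause; c-commands the pronoun but lies outside its binding domain — allowed.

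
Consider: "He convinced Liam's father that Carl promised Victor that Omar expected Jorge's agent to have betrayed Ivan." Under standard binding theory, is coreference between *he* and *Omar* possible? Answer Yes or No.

*Omar* is an R-expression; Principle C requires it to be free (not bound by any c-commanding expression).
— he: subject of the matrix clause; the pronoun c-commands the R-expression — coreference blocked (Principle C).

No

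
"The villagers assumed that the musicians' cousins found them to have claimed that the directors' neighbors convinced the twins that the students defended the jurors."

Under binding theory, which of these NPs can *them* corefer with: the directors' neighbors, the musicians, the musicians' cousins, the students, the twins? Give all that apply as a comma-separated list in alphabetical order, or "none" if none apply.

*them* is a pronoun; Principle B requires it to be free in its binding domain — the clause headed by 'found'.
— the directors' neighbors: subject of the clause headed by 'convinced'; is c-commanded by the pronoun; coreference would bind this R-expression — blocked (Principle C).
— the musicians: possessor inside the subject DP of the clause headed by 'found'; does not c-command the pronoun — Principle B does not apply; allowed.
— the musicians' cousins: subject of the clause headed by 'found'; c-commands the pronoun within its binding domain — blocked (Principle B).
— the students: subject of the clause headed by 'defended'; is c-commanded by the pronoun; coreference would bind this R-expression — blocked (Principle C).
— the twins: object of the clause headed by 'convinced'; is c-commanded by the pronoun; coreference would bind this R-expression — blocked (Principle C).

the musicians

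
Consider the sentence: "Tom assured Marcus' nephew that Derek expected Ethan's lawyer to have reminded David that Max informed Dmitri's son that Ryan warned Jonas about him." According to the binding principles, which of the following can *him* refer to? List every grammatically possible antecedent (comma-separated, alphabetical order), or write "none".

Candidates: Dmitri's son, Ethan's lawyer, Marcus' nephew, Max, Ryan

*him* is a pronoun; Principle B requires it to be free in its binding domain — the clause headed by 'warned'.
— Dmitri's son: object of the clause headed by 'informed'; c-commands the pronoun but lies outside its binding domain — allowed.
— Ethan's lawyer: subject of the clause headed by 'reminded'; c-commands the pronoun but lies outside its binding domain — allowed.
— Marcus' nephew: object of the matrix clause; c-commands the pronoun but lies outside its binding domain — allowed.
— Max: subject of the clause headed by 'informed'; c-commands the pronoun but lies outside its binding domain — allowed.
— Ryan: subject of the clause headed by 'warned'; c-commands the pronoun within its binding domain — blocked (Principle B).

Dmitri's son, Ethan's lawyer, Marcus' nephew, Max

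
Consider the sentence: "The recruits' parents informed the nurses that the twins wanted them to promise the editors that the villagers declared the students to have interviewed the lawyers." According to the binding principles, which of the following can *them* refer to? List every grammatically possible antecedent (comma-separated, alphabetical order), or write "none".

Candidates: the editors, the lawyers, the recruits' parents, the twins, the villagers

the recruits' parents

*them* is a pronoun; Principle B requires it to be free in its binding domain — the clause headed by 'wanted'.
— the editors: object of the clause headed by 'promise'; is c-commanded by the pronoun; coreference would bind this R-expression — blocked (Principle C).
— the lawyers: object of the clause headed by 'interviewed'; is c-commanded by the pronoun; coreference would bind this R-expression — blocked (Principle C).
— the recruits' parents: subject of the matrix clause; c-commands the pronoun but lies outside its binding domain — allowed.
— the twins: subject of the clause headed by 'wanted'; c-commands the pronoun within its binding domain — blocked (Principle B).
— the villagers: subject of the clause headed by 'declared'; is c-commanded by the pronoun; coreference would bind this R-expression — blocked (Principle C).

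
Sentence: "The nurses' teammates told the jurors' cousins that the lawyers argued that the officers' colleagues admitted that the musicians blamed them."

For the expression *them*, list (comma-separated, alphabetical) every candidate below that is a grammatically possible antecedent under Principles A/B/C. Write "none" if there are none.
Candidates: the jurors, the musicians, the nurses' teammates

*them* is a pronoun; Principle B requires it to be free in its binding domain — the clause headed by 'blamed'.
— the jurors: possessor inside the object DP of the matrix clause; does not c-command the pronoun — Principle B does not apply; allowed.
— the musicians: subject of the clause headed by 'blamed'; c-commands the pronoun within its binding domain — blocked (Principle B).
— the nurses' teammates: subject of the matrix clause; c-commands the pronoun but lies outside its binding domain — allowed.

the jurors, the nurses' teammates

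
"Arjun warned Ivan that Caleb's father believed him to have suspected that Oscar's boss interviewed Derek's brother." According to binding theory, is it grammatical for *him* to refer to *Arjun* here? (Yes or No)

*Arjun* is an R-expression; Principle C requires it to be free (not bound by any c-commanding expression).
— him: subject of the clause headed by 'suspected'; the pronoun does not c-command the R-expression — coreference allowed.

Yes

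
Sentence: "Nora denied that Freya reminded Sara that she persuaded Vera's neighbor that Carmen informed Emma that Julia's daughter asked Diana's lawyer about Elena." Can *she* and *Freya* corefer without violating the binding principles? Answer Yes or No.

Yes

*Freya* is an R-expression; Principle C requires it to be free (not bound by any c-commanding expression).
— she: subject of the clause headed by 'persuaded'; the pronoun does not c-command the R-expression — coreference allowed.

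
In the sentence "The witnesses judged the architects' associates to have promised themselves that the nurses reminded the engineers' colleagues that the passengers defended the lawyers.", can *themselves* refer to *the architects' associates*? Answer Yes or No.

Yes

*themselves* is a reflexive; Principle A requires it to be bound within its binding domain — the clause headed by 'promised'.
— the architects' associates: subject of the clause headed by 'promised'; c-commands the reflexive within its binding domain — allowed (Principle A).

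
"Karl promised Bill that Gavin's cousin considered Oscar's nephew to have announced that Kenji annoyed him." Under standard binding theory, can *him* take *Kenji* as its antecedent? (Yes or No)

No

*him* is a pronoun; Principle B requires it to be free in its binding domain — the clause headed by 'annoyed'.
— Kenji: subject of the clause headed by 'annoyed'; c-commands the pronoun within its binding domain — blocked (Principle B).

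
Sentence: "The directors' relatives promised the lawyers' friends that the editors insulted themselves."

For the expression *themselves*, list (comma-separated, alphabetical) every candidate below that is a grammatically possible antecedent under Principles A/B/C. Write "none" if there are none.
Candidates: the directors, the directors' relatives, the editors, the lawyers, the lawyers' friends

*themselves* is a reflexive; Principle A requires it to be bound within its binding domain — the clause headed by 'insulted'.
— the directors: possessor inside the subject DP of the matrix clause; does not c-command the reflexive — cannot bind it (Principle A).
— the directors' relatives: subject of the matrix clause; c-commands the reflexive but lies outside its binding domain — cannot bind it (Principle A).
— the editors: subject of the clause headed by 'insulted'; c-commands the reflexive within its binding domain — allowed (Principle A).
— the lawyers: possessor inside the object DP of the matrix clause; does not c-command the reflexive — cannot bind it (Principle A).
— the lawyers' friends: object of the matrix clause; c-commands the reflexive but lies outside its binding domain — cannot bind it (Principle A).

the editors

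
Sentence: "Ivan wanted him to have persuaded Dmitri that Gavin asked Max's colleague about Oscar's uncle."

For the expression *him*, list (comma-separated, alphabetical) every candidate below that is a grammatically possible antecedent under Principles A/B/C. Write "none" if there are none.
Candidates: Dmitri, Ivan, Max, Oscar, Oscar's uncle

none

*him* is a pronoun; Principle B requires it to be free in its binding domain — the matrix clause.
— Dmitri: object of the clause headed by 'persuaded'; is c-commanded by the pronoun; coreference would bind this R-expression — blocked (Principle C).
— Ivan: subject of the matrix clause; c-commands the pronoun within its binding domain — blocked (Principle B).
— Max: possessor inside the object DP of the clause headed by 'asked'; is c-commanded by the pronoun; coreference would bind this R-expression — blocked (Principle C).
— Oscar: possessor inside the second object DP of the clause headed by 'asked'; is c-commanded by the pronoun; coreference would bind this R-expression — blocked (Principle C).
— Oscar's uncle: second object of the clause headed by 'asked'; is c-commanded by the pronoun; coreference would bind this R-expression — blocked (Principle C).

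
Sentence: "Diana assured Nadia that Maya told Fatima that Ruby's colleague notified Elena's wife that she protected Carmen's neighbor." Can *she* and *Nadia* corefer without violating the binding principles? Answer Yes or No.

Yes

*Nadia* is an R-expression; Principle C requires it to be free (not bound by any c-commanding expression).
— she: subject of the clause headed by 'protected'; the pronoun does not c-command the R-expression — coreference allowed.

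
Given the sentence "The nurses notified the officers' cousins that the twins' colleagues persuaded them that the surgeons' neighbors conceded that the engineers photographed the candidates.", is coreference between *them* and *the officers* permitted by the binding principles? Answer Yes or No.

Yes

*them* is a pronoun; Principle B requires it to be free in its binding domain — the clause headed by 'persuaded'.
— the officers: possessor inside the object DP of the matrix clause; does not c-command the pronoun — Principle B does not apply; allowed.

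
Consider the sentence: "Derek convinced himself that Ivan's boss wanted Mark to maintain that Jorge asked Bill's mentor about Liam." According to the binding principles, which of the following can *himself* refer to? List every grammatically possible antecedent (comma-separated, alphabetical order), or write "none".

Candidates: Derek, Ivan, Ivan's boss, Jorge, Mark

Derek

*himself* is a reflexive; Principle A requires it to be bound within its binding domain — the matrix clause.
— Derek: subject of the matrix clause; c-commands the reflexive within its binding domain — allowed (Principle A).
— Ivan: possessor inside the subject DP of the clause headed by 'wanted'; does not c-command the reflexive — cannot bind it (Principle A).
— Ivan's boss: subject of the clause headed by 'wanted'; does not c-command the reflexive — cannot bind it (Principle A).
— Jorge: subject of the clause headed by 'asked'; does not c-command the reflexive — cannot bind it (Principle A).
— Mark: subject of the clause headed by 'maintain'; does not c-command the reflexive — cannot bind it (Principle A).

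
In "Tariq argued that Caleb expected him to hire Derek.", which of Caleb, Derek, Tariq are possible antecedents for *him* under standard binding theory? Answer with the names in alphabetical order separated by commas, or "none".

Tariq

*him* is a pronoun; Principle B requires it to be free in its binding domain — the clause headed by 'expected'.
— Caleb: subject of the clause headed by 'expected'; c-commands the pronoun within its binding domain — blocked (Principle B).
— Derek: object of the clause headed by 'hire'; is c-commanded by the pronoun; coreference would bind this R-expression — blocked (Principle C).
— Tariq: subject of the matrix clause; c-commands the pronoun but lies outside its binding domain — allowed.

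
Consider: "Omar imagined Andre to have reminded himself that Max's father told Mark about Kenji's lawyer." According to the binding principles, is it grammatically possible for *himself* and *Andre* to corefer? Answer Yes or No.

Yes

*himself* is a reflexive; Principle A requires it to be bound within its binding domain — the clause headed by 'reminded'.
— Andre: subject of the clause headed by 'reminded'; c-commands the reflexive within its binding domain — allowed (Principle A).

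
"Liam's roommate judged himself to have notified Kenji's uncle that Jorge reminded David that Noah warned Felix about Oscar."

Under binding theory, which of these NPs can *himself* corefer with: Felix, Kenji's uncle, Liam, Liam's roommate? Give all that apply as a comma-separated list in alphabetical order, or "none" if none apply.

Liam's roommate

*himself* is a reflexive; Principle A requires it to be bound within its binding domain — the matrix clause.
— Felix: object of the clause headed by 'warned'; does not c-command the reflexive — cannot bind it (Principle A).
— Kenji's uncle: object of the clause headed by 'notified'; does not c-command the reflexive — cannot bind it (Principle A).
— Liam: possessor inside the subject DP of the matrix clause; does not c-command the reflexive — cannot bind it (Principle A).
— Liam's roommate: subject of the matrix clause; c-commands the reflexive within its binding domain — allowed (Principle A).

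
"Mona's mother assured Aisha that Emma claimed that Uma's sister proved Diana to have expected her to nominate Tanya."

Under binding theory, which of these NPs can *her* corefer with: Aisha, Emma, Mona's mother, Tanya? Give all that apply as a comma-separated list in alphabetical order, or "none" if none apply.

Aisha, Emma, Mona's mother

*her* is a pronoun; Principle B requires it to be free in its binding domain — the clause headed by 'expected'.
— Aisha: object of the matrix clause; c-commands the pronoun but lies outside its binding domain — allowed.
— Emma: subject of the clause headed by 'claimed'; c-commands the pronoun but lies outside its binding domain — allowed.
— Mona's mother: subject of the matrix clause; c-commands the pronoun but lies outside its binding domain — allowed.
— Tanya: object of the clause headed by 'nominate'; is c-commanded by the pronoun; coreference would bind this R-expression — blocked (Principle C).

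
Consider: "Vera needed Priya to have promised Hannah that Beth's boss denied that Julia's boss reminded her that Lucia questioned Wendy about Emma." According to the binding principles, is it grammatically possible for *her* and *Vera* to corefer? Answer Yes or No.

*her* is a pronoun; Principle B requires it to be free in its binding domain — the clause headed by 'reminded'.
— Vera: subject of the matrix clause; c-commands the pronoun but lies outside its binding domain — allowed.

Yes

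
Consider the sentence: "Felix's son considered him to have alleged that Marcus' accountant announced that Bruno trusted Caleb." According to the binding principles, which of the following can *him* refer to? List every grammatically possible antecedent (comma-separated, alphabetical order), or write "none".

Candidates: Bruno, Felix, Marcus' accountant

*him* is a pronoun; Principle B requires it to be free in its binding domain — the matrix clause.
— Bruno: subject of the clause headed by 'trusted'; is c-commanded by the pronoun; coreference would bind this R-expression — blocked (Principle C).
— Felix: possessor inside the subject DP of the matrix clause; does not c-command the pronoun — Principle B does not apply; allowed.
— Marcus' accountant: subject of the clause headed by 'announced'; is c-commanded by the pronoun; coreference would bind this R-expression — blocked (Principle C).

Felix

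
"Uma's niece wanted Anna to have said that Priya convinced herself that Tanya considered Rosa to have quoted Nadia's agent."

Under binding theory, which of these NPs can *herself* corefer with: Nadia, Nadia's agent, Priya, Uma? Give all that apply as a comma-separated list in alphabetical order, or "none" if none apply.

Priya

*herself* is a reflexive; Principle A requires it to be bound within its binding domain — the clause headed by 'convinced'.
— Nadia: possessor inside the object DP of the clause headed by 'quoted'; does not c-command the reflexive — cannot bind it (Principle A).
— Nadia's agent: object of the clause headed by 'quoted'; does not c-command the reflexive — cannot bind it (Principle A).
— Priya: subject of the clause headed by 'convinced'; c-commands the reflexive within its binding domain — allowed (Principle A).
— Uma: possessor inside the subject DP of the matrix clause; does not c-command the reflexive — cannot bind it (Principle A).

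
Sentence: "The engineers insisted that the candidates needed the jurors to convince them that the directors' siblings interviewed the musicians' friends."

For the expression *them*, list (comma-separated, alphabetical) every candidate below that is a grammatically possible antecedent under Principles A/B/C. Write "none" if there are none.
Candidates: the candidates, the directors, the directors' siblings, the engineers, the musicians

*them* is a pronoun; Principle B requires it to be free in its binding domain — the clause headed by 'convince'.
— the candidates: subject of the clause headed by 'needed'; c-commands the pronoun but lies outside its binding domain — allowed.
— the directors: possessor inside the subject DP of the clause headed by 'interviewed'; is c-commanded by the pronoun; coreference would bind this R-expression — blocked (Principle C).
— the directors' siblings: subject of the clause headed by 'interviewed'; is c-commanded by the pronoun; coreference would bind this R-expression — blocked (Principle C).
— the engineers: subject of the matrix clause; c-commands the pronoun but lies outside its binding domain — allowed.
— the musicians: possessor inside the object DP of the clause headed by 'interviewed'; is c-commanded by the pronoun; coreference would bind this R-expression — blocked (Principle C).

the candidates, the engineers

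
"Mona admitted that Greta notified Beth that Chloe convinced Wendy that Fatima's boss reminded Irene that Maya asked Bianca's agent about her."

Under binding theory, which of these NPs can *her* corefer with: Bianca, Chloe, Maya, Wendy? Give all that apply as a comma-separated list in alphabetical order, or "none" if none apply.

Bianca, Chloe, Wendy

*her* is a pronoun; Principle B requires it to be free in its binding domain — the clause headed by 'asked'.
— Bianca: possessor inside the object DP of the clause headed by 'asked'; does not c-command the pronoun — Principle B does not apply; allowed.
— Chloe: subject of the clause headed by 'convinced'; c-commands the pronoun but lies outside its binding domain — allowed.
— Maya: subject of the clause headed by 'asked'; c-commands the pronoun within its binding domain — blocked (Principle B).
— Wendy: object of the clause headed by 'convinced'; c-commands the pronoun but lies outside its binding domain — allowed.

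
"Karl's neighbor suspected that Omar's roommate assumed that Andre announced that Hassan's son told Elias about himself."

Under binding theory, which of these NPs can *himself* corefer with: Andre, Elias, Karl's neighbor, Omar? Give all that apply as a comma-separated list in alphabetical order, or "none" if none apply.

Elias

*himself* is a reflexive; Principle A requires it to be bound within its binding domain — the clause headed by 'told'.
— Andre: subject of the clause headed by 'announced'; c-commands the reflexive but lies outside its binding domain — cannot bind it (Principle A).
— Elias: object of the clause headed by 'told'; c-commands the reflexive within its binding domain — allowed (Principle A).
— Karl's neighbor: subject of the matrix clause; c-commands the reflexive but lies outside its binding domain — cannot bind it (Principle A).
— Omar: possessor inside the subject DP of the clause headed by 'assumed'; does not c-command the reflexive — cannot bind it (Principle A).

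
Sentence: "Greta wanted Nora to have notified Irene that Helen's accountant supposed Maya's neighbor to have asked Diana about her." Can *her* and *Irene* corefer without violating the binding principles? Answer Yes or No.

*Irene* is an R-expression; Principle C requires it to be free (not bound by any c-commanding expression).
— her: second object of the clause headed by 'asked'; the pronoun does not c-command the R-expression — coreference allowed.

Yes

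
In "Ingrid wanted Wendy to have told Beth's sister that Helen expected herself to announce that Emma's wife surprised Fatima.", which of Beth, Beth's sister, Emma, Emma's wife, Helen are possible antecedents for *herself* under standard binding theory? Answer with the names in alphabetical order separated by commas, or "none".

Helen

*herself* is a reflexive; Principle A requires it to be bound within its binding domain — the clause headed by 'expected'.
— Beth: possessor inside the object DP of the clause headed by 'told'; does not c-command the reflexive — cannot bind it (Principle A).
— Beth's sister: object of the clause headed by 'told'; c-commands the reflexive but lies outside its binding domain — cannot bind it (Principle A).
— Emma: possessor inside the subject DP of the clause headed by 'surprised'; does not c-command the reflexive — cannot bind it (Principle A).
— Emma's wife: subject of the clause headed by 'surprised'; does not c-command the reflexive — cannot bind it (Principle A).
— Helen: subject of the clause headed by 'expected'; c-commands the reflexive within its binding domain — allowed (Principle A).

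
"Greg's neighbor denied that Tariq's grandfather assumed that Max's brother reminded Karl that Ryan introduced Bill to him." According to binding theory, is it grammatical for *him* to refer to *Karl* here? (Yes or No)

*Karl* is an R-expression; Principle C requires it to be free (not bound by any c-commanding expression).
— him: second object of the clause headed by 'introduced'; the pronoun does not c-command the R-expression — coreference allowed.

Yes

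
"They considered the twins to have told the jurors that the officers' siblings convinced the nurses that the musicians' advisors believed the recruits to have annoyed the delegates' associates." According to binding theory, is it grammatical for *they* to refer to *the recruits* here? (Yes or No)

*the recruits* is an R-expression; Principle C requires it to be free (not bound by any c-commanding expression).
— they: subject of the matrix clause; the pronoun c-commands the R-expression — coreference blocked (Principle C).

No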